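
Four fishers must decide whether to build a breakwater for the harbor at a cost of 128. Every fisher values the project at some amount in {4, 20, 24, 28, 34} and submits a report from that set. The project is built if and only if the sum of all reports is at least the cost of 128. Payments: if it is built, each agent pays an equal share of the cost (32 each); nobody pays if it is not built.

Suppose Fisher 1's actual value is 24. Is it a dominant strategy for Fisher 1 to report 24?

Check each profile of the others' reports and compare truth against every alternative report.
Others report (4, 4, 4): truth gives 0, best alternative gives 0.
Others report (4, 4, 20): truth gives 0, best alternative gives 0.
Others report (4, 4, 24): truth gives 0, best alternative gives 0.
Others report (4, 4, 28): truth gives 0, best alternative gives 0.
Others report (4, 4, 34): truth gives 0, best alternative gives 0.
Others report (4, 20, 4): truth gives 0, best alternative gives 0.
(Remaining 119 profiles checked similarly; truth is weakly best in each.)
In every case the truthful report is at least as good as any alternative, so it is a dominant strategy.

Yes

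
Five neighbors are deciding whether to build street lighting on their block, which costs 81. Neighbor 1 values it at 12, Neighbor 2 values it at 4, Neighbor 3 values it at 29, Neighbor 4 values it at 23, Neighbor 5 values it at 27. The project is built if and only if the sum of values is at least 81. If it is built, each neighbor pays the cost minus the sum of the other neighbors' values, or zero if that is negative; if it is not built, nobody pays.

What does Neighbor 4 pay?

9

Total value 95 ≥ cost 81, so the project is built.
The other neighbors' values sum to 72.
Cost minus that sum is 81 - 72 = 9.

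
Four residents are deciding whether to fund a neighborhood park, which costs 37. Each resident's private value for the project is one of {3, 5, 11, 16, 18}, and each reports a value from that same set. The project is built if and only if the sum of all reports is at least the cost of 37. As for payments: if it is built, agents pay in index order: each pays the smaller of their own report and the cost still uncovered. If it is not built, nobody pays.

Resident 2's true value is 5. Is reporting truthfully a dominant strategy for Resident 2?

No

Consider the case where Resident 1 reports 3, Resident 3 reports 16 and Resident 4 reports 16.
Truthful report 5: project built, pays 5, utility 5 - 5 = 0.
Report 3 instead: project built, pays 3, utility 5 - 3 = 2.
Since 2 > 0, reporting 3 is strictly better here, so truthful reporting is not dominant.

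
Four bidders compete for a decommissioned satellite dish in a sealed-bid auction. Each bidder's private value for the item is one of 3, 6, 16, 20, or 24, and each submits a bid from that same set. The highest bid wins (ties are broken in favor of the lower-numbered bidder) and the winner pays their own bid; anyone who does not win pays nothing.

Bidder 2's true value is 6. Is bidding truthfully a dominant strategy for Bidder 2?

Check each profile of the others' bids and compare truth against every alternative bid.
Others bid (3, 3, 3): truth gives 0, best alternative gives 0.
Others bid (3, 3, 6): truth gives 0, best alternative gives 0.
Others bid (3, 3, 16): truth gives 0, best alternative gives 0.
Others bid (3, 3, 20): truth gives 0, best alternative gives 0.
Others bid (3, 3, 24): truth gives 0, best alternative gives 0.
Others bid (3, 6, 3): truth gives 0, best alternative gives 0.
(Remaining 119 profiles checked similarly; truth is weakly best in each.)
In every case the truthful bid is at least as good as any alternative, so it is a dominant strategy.

Yes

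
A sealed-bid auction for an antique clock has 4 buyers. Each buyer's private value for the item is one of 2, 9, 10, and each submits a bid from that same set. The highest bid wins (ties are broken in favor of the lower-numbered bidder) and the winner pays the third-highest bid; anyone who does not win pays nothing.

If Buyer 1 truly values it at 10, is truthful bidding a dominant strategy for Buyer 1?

Yes

Check each profile of the others' bids and compare truth against every alternative bid.
Others bid (2, 2, 10): truth gives 8, best alternative gives 0.
Others bid (2, 10, 2): truth gives 8, best alternative gives 0.
Others bid (10, 2, 2): truth gives 8, best alternative gives 0.
Others bid (2, 9, 10): truth gives 1, best alternative gives 0.
Others bid (2, 10, 9): truth gives 1, best alternative gives 0.
Others bid (9, 2, 10): truth gives 1, best alternative gives 0.
(Remaining 21 profiles checked similarly; truth is weakly best in each.)
In every case the truthful bid is at least as good as any alternative, so it is a dominant strategy.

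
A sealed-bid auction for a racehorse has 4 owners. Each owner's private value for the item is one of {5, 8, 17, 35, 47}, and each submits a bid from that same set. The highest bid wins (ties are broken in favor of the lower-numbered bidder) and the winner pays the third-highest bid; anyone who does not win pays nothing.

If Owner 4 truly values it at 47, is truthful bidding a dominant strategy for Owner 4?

Yes

Check each profile of the others' bids and compare truth against every alternative bid.
Others bid (5, 5, 35): truth gives 42, best alternative gives 0.
Others bid (5, 35, 5): truth gives 42, best alternative gives 0.
Others bid (35, 5, 5): truth gives 42, best alternative gives 0.
Others bid (5, 8, 35): truth gives 39, best alternative gives 0.
Others bid (5, 35, 8): truth gives 39, best alternative gives 0.
Others bid (8, 5, 35): truth gives 39, best alternative gives 0.
(Remaining 119 profiles checked similarly; truth is weakly best in each.)
In every case the truthful bid is at least as good as any alternative, so it is a dominant strategy.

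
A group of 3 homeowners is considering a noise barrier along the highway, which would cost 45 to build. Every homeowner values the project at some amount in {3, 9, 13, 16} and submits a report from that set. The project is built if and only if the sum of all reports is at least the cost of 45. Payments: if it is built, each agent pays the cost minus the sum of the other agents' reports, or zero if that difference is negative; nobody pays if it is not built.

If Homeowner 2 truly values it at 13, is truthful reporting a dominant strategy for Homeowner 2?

Yes

Check each profile of the others' reports and compare truth against every alternative report.
Others report (3, 3): truth gives 0, best alternative gives 0.
Others report (3, 9): truth gives 0, best alternative gives 0.
Others report (3, 13): truth gives 0, best alternative gives 0.
Others report (3, 16): truth gives 0, best alternative gives 0.
Others report (9, 3): truth gives 0, best alternative gives 0.
Others report (9, 9): truth gives 0, best alternative gives 0.
(Remaining 10 profiles checked similarly; truth is weakly best in each.)
In every case the truthful report is at least as good as any alternative, so it is a dominant strategy.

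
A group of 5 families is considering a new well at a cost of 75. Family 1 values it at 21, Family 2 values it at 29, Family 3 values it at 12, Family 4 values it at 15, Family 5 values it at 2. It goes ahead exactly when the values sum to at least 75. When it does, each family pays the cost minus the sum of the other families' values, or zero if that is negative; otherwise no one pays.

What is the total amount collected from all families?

61

Total value 79 ≥ cost 75, so it is built.
Family 1: others sum to 58; max(0, 75 - 58) = 17.
Family 2: others sum to 50; max(0, 75 - 50) = 25.
Family 3: others sum to 67; max(0, 75 - 67) = 8.
Family 4: others sum to 64; max(0, 75 - 64) = 11.
Family 5: others sum to 77; max(0, 75 - 77) = 0.
Total collected = 17 + 25 + 8 + 11 + 0 = 61.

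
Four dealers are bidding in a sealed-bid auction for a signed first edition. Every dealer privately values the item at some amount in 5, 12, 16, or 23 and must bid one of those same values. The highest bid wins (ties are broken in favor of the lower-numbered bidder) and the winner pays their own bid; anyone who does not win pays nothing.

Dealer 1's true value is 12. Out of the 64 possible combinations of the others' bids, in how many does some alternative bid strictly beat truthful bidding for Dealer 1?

Others bid (5, 5, 5): truth gives 0; bid 5 gives 7 > 0. Violating.
Others bid (5, 5, 12): truth gives 0; no alternative beats it.
Others bid (5, 5, 16): truth gives 0; no alternative beats it.
(Checking all 64 profiles: 1 has a profitable deviation, 63 do not.)

1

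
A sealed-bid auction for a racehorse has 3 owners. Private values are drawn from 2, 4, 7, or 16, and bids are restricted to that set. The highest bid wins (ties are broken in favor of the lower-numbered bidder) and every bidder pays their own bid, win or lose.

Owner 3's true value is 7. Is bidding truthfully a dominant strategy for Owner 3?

No

Consider the case where Owner 1 bids 2 and Owner 2 bids 2.
Truthful bid 7: wins, pays 7, utility 7 - 7 = 0.
Bid 4 instead: wins, pays 4, utility 7 - 4 = 3.
Since 3 > 0, bidding 4 is strictly better here, so truthful bidding is not dominant.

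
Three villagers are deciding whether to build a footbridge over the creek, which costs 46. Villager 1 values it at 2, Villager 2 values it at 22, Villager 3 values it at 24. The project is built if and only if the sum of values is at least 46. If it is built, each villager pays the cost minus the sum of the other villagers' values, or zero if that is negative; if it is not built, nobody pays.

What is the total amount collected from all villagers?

Total value 48 ≥ cost 46, so it is built.
Villager 1: others sum to 46; max(0, 46 - 46) = 0.
Villager 2: others sum to 26; max(0, 46 - 26) = 20.
Villager 3: others sum to 24; max(0, 46 - 24) = 22.
Total collected = 0 + 20 + 22 = 42.

42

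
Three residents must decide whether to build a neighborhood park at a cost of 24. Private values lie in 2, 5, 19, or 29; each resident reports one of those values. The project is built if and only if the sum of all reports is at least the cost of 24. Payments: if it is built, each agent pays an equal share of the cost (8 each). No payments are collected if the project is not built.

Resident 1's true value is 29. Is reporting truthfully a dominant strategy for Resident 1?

Check each profile of the others' reports and compare truth against every alternative report.
Others report (2, 2): truth gives 21, best alternative gives 0.
Others report (2, 5): truth gives 21, best alternative gives 21.
Others report (2, 19): truth gives 21, best alternative gives 21.
Others report (2, 29): truth gives 21, best alternative gives 21.
Others report (5, 2): truth gives 21, best alternative gives 21.
Others report (5, 5): truth gives 21, best alternative gives 21.
(Remaining 10 profiles checked similarly; truth is weakly best in each.)
In every case the truthful report is at least as good as any alternative, so it is a dominant strategy.

Yes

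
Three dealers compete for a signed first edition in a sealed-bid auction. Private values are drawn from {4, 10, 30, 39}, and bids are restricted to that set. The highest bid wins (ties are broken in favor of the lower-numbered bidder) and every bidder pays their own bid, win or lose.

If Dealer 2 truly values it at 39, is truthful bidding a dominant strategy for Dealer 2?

No

Consider the case where Dealer 1 bids 4 and Dealer 3 bids 4.
Truthful bid 39: wins, pays 39, utility 39 - 39 = 0.
Bid 10 instead: wins, pays 10, utility 39 - 10 = 29.
Since 29 > 0, bidding 10 is strictly better here, so truthful bidding is not dominant.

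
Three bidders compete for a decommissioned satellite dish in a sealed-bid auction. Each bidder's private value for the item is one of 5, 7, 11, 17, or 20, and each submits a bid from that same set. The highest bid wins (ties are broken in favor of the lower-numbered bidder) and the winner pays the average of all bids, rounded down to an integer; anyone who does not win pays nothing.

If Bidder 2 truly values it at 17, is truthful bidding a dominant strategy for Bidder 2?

No

Consider the case where Bidder 1 bids 5 and Bidder 3 bids 5.
Truthful bid 17: wins, pays 9, utility 17 - 9 = 8.
Bid 7 instead: wins, pays 5, utility 17 - 5 = 12.
Since 12 > 8, bidding 7 is strictly better here, so truthful bidding is not dominant.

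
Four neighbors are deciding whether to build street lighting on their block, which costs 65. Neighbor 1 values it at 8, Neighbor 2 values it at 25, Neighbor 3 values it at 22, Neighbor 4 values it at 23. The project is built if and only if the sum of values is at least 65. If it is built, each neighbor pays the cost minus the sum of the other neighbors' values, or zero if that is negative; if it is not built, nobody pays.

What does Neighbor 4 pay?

10

Total value 78 ≥ cost 65, so the project is built.
The other neighbors' values sum to 55.
Cost minus that sum is 65 - 55 = 10.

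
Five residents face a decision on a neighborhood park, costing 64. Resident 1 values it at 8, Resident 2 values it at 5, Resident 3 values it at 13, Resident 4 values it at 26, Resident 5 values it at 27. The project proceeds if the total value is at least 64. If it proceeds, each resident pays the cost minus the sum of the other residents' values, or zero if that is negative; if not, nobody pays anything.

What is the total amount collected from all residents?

Total value 79 ≥ cost 64, so it is built.
Resident 1: others sum to 71; max(0, 64 - 71) = 0.
Resident 2: others sum to 74; max(0, 64 - 74) = 0.
Resident 3: others sum to 66; max(0, 64 - 66) = 0.
Resident 4: others sum to 53; max(0, 64 - 53) = 11.
Resident 5: others sum to 52; max(0, 64 - 52) = 12.
Total collected = 0 + 0 + 0 + 11 + 12 = 23.

23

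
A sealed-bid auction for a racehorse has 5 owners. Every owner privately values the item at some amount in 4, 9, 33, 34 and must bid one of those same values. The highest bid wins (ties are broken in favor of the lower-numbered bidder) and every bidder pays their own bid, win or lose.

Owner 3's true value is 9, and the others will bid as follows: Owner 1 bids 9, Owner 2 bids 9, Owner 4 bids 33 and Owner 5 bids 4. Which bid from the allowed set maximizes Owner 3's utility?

Bid 4: loses but pays 4, utility -4.
Bid 9: loses but pays 9, utility -9.
Bid 33: wins, pays 33, utility 9 - 33 = -24.
Bid 34: wins, pays 34, utility 9 - 34 = -25.
The best choice is 4 with utility -4.

4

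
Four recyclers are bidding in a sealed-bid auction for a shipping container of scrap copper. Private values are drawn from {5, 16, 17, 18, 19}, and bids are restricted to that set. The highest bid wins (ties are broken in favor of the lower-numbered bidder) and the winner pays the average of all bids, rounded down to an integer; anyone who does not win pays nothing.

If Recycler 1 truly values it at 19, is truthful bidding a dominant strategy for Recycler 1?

Consider the case where Recycler 2 bids 5, Recycler 3 bids 5 and Recycler 4 bids 5.
Truthful bid 19: wins, pays 8, utility 19 - 8 = 11.
Bid 5 instead: wins, pays 5, utility 19 - 5 = 14.
Since 14 > 11, bidding 5 is strictly better here, so truthful bidding is not dominant.

No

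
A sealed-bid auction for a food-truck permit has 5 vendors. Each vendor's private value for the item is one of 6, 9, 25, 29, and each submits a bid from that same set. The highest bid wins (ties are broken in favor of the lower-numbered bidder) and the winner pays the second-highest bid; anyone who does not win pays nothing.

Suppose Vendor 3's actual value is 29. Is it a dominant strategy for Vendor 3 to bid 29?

Check each profile of the others' bids and compare truth against every alternative bid.
Others bid (6, 25, 6, 6): truth gives 4, best alternative gives 0.
Others bid (6, 25, 6, 9): truth gives 4, best alternative gives 0.
Others bid (6, 25, 6, 25): truth gives 4, best alternative gives 0.
Others bid (6, 25, 9, 6): truth gives 4, best alternative gives 0.
Others bid (6, 25, 9, 9): truth gives 4, best alternative gives 0.
Others bid (6, 25, 9, 25): truth gives 4, best alternative gives 0.
(Remaining 250 profiles checked similarly; truth is weakly best in each.)
In every case the truthful bid is at least as good as any alternative, so it is a dominant strategy.

Yes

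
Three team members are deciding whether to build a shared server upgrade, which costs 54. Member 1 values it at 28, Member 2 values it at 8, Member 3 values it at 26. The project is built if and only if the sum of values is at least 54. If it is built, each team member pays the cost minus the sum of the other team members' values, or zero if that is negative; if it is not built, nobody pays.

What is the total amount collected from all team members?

Total value 62 ≥ cost 54, so it is built.
Member 1: others sum to 34; max(0, 54 - 34) = 20.
Member 2: others sum to 54; max(0, 54 - 54) = 0.
Member 3: others sum to 36; max(0, 54 - 36) = 18.
Total collected = 20 + 0 + 18 = 38.

38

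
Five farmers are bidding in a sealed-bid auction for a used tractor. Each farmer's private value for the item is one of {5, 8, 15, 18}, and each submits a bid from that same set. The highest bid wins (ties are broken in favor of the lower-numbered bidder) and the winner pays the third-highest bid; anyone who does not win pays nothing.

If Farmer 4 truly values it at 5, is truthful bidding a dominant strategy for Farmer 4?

Yes

Check each profile of the others' bids and compare truth against every alternative bid.
Others bid (5, 5, 5, 5): truth gives 0, best alternative gives 0.
Others bid (5, 5, 5, 8): truth gives 0, best alternative gives 0.
Others bid (5, 5, 5, 15): truth gives 0, best alternative gives 0.
Others bid (5, 5, 5, 18): truth gives 0, best alternative gives 0.
Others bid (5, 5, 8, 5): truth gives 0, best alternative gives 0.
Others bid (5, 5, 8, 8): truth gives 0, best alternative gives 0.
(Remaining 250 profiles checked similarly; truth is weakly best in each.)
In every case the truthful bid is at least as good as any alternative, so it is a dominant strategy.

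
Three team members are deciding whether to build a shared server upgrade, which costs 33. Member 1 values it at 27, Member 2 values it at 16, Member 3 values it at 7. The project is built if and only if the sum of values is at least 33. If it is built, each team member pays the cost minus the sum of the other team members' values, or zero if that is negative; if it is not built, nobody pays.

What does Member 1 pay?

Total value 50 ≥ cost 33, so the project is built.
The other team members' values sum to 23.
Cost minus that sum is 33 - 23 = 10.

10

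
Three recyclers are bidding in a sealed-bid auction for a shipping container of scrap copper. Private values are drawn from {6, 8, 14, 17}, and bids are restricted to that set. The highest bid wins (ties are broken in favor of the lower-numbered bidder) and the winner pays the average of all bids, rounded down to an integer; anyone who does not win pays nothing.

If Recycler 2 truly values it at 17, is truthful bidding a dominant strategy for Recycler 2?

No

Consider the case where Recycler 1 bids 6 and Recycler 3 bids 6.
Truthful bid 17: wins, pays 9, utility 17 - 9 = 8.
Bid 8 instead: wins, pays 6, utility 17 - 6 = 11.
Since 11 > 8, bidding 8 is strictly better here, so truthful bidding is not dominant.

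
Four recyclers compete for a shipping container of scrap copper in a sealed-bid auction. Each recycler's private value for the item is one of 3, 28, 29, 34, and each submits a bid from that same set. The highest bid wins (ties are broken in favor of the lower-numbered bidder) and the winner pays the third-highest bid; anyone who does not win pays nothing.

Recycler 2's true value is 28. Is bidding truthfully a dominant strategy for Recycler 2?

No

Consider the case where Recycler 1 bids 3, Recycler 3 bids 3 and Recycler 4 bids 29.
Truthful bid 28: loses, pays 0, utility 0.
Bid 29 instead: wins, pays 3, utility 28 - 3 = 25.
Since 25 > 0, bidding 29 is strictly better here, so truthful bidding is not dominant.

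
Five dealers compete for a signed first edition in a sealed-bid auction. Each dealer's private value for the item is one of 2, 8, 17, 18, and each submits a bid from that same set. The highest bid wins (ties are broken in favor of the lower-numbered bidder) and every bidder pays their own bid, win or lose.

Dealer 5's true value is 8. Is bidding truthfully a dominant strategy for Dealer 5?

Consider the case where Dealer 1 bids 2, Dealer 2 bids 2, Dealer 3 bids 2 and Dealer 4 bids 8.
Truthful bid 8: loses but pays 8, utility -8.
Bid 2 instead: loses but pays 2, utility -2.
Since -2 > -8, bidding 2 is strictly better here, so truthful bidding is not dominant.

No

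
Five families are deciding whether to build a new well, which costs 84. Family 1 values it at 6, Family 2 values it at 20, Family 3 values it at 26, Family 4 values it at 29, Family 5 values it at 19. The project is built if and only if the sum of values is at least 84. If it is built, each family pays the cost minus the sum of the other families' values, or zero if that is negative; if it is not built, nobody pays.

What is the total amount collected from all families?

Total value 100 ≥ cost 84, so it is built.
Family 1: others sum to 94; max(0, 84 - 94) = 0.
Family 2: others sum to 80; max(0, 84 - 80) = 4.
Family 3: others sum to 74; max(0, 84 - 74) = 10.
Family 4: others sum to 71; max(0, 84 - 71) = 13.
Family 5: others sum to 81; max(0, 84 - 81) = 3.
Total collected = 0 + 4 + 10 + 13 + 3 = 30.

30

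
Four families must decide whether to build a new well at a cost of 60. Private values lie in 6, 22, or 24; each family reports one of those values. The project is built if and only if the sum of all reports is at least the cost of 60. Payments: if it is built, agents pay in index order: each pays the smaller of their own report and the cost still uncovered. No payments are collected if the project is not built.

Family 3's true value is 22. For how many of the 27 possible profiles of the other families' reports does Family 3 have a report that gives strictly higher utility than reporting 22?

Others report (6, 24, 24): truth gives 0; report 6 gives 16 > 0. Violating.
Others report (22, 22, 22): truth gives 6; report 6 gives 16 > 6. Violating.
Others report (22, 22, 24): truth gives 6; report 6 gives 16 > 6. Violating.
Others report (22, 24, 22): truth gives 8; report 6 gives 16 > 8. Violating.
Others report (6, 6, 6): truth gives 0; no alternative beats it.
Others report (6, 6, 22): truth gives 0; no alternative beats it.
(Checking all 27 profiles: 11 have a profitable deviation, 16 do not.)

11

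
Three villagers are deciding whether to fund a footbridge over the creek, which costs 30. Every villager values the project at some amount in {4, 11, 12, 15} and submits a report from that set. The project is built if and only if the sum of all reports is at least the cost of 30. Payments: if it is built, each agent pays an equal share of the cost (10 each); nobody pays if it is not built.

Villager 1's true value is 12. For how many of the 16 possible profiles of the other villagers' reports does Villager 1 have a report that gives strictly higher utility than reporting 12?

Others report (4, 11): truth gives 0; report 15 gives 2 > 0. Violating.
Others report (4, 12): truth gives 0; report 15 gives 2 > 0. Violating.
Others report (11, 4): truth gives 0; report 15 gives 2 > 0. Violating.
Others report (12, 4): truth gives 0; report 15 gives 2 > 0. Violating.
Others report (4, 4): truth gives 0; no alternative beats it.
Others report (4, 15): truth gives 2; no alternative beats it.
(Checking all 16 profiles: 4 have a profitable deviation, 12 do not.)

4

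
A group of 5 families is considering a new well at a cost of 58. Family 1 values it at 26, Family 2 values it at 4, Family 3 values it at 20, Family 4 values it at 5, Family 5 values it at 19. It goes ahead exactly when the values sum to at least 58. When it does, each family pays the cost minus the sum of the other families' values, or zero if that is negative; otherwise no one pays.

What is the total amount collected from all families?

Total value 74 ≥ cost 58, so it is built.
Family 1: others sum to 48; max(0, 58 - 48) = 10.
Family 2: others sum to 70; max(0, 58 - 70) = 0.
Family 3: others sum to 54; max(0, 58 - 54) = 4.
Family 4: others sum to 69; max(0, 58 - 69) = 0.
Family 5: others sum to 55; max(0, 58 - 55) = 3.
Total collected = 10 + 0 + 4 + 0 + 3 = 17.

17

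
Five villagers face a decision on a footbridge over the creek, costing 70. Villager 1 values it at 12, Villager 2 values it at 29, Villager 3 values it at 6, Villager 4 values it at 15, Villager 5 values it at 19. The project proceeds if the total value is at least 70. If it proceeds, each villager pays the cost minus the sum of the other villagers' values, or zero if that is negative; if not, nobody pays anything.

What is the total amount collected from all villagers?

Total value 81 ≥ cost 70, so it is built.
Villager 1: others sum to 69; max(0, 70 - 69) = 1.
Villager 2: others sum to 52; max(0, 70 - 52) = 18.
Villager 3: others sum to 75; max(0, 70 - 75) = 0.
Villager 4: others sum to 66; max(0, 70 - 66) = 4.
Villager 5: others sum to 62; max(0, 70 - 62) = 8.
Total collected = 1 + 18 + 0 + 4 + 8 = 31.

31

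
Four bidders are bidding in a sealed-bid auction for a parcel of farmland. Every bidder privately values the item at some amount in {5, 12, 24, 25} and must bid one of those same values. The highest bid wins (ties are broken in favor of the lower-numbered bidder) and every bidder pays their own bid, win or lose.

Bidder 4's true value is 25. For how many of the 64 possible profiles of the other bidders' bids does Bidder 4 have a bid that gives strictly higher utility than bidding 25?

45

Others bid (5, 5, 5): truth gives 0; bid 12 gives 13 > 0. Violating.
Others bid (5, 5, 12): truth gives 0; bid 24 gives 1 > 0. Violating.
Others bid (5, 5, 25): truth gives -25; bid 5 gives -5 > -25. Violating.
Others bid (5, 12, 5): truth gives 0; bid 24 gives 1 > 0. Violating.
Others bid (5, 5, 24): truth gives 0; no alternative beats it.
Others bid (5, 12, 24): truth gives 0; no alternative beats it.
(Checking all 64 profiles: 45 have a profitable deviation, 19 do not.)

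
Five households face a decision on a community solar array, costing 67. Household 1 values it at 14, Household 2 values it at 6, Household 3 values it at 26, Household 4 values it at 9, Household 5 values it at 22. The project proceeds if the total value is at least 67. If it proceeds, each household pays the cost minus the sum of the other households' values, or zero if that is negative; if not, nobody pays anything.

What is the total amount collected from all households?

Total value 77 ≥ cost 67, so it is built.
Household 1: others sum to 63; max(0, 67 - 63) = 4.
Household 2: others sum to 71; max(0, 67 - 71) = 0.
Household 3: others sum to 51; max(0, 67 - 51) = 16.
Household 4: others sum to 68; max(0, 67 - 68) = 0.
Household 5: others sum to 55; max(0, 67 - 55) = 12.
Total collected = 4 + 0 + 16 + 0 + 12 = 32.

32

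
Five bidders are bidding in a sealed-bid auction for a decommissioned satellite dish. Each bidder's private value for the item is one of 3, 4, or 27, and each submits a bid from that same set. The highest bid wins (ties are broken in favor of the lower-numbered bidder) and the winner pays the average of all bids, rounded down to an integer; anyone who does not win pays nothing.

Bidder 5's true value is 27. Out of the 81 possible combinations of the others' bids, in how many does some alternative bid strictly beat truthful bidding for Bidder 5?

1

Others bid (3, 3, 3, 3): truth gives 20; bid 4 gives 24 > 20. Violating.
Others bid (3, 3, 3, 4): truth gives 19; no alternative beats it.
Others bid (3, 3, 3, 27): truth gives 0; no alternative beats it.
(Checking all 81 profiles: 1 has a profitable deviation, 80 do not.)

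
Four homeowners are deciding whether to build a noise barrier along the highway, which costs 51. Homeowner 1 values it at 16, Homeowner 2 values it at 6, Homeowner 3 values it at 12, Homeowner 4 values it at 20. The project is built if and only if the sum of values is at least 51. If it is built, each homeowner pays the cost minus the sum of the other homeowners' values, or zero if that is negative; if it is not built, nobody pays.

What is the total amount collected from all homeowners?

Total value 54 ≥ cost 51, so it is built.
Homeowner 1: others sum to 38; max(0, 51 - 38) = 13.
Homeowner 2: others sum to 48; max(0, 51 - 48) = 3.
Homeowner 3: others sum to 42; max(0, 51 - 42) = 9.
Homeowner 4: others sum to 34; max(0, 51 - 34) = 17.
Total collected = 13 + 3 + 9 + 17 = 42.

42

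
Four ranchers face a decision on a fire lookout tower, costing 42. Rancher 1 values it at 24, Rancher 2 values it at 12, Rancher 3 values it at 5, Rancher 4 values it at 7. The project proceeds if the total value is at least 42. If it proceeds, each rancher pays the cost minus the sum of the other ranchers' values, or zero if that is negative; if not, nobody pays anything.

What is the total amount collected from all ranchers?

25

Total value 48 ≥ cost 42, so it is built.
Rancher 1: others sum to 24; max(0, 42 - 24) = 18.
Rancher 2: others sum to 36; max(0, 42 - 36) = 6.
Rancher 3: others sum to 43; max(0, 42 - 43) = 0.
Rancher 4: others sum to 41; max(0, 42 - 41) = 1.
Total collected = 18 + 6 + 0 + 1 = 25.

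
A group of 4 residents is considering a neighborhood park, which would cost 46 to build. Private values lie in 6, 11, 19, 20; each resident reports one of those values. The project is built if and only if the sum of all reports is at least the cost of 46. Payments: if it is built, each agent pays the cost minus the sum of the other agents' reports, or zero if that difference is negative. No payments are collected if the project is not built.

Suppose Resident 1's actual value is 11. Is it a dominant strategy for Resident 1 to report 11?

Yes

Check each profile of the others' reports and compare truth against every alternative report.
Others report (6, 20, 20): truth gives 11, best alternative gives 11.
Others report (11, 19, 19): truth gives 11, best alternative gives 11.
Others report (11, 19, 20): truth gives 11, best alternative gives 11.
Others report (11, 20, 19): truth gives 11, best alternative gives 11.
Others report (11, 20, 20): truth gives 11, best alternative gives 11.
Others report (19, 11, 19): truth gives 11, best alternative gives 11.
(Remaining 58 profiles checked similarly; truth is weakly best in each.)
In every case the truthful report is at least as good as any alternative, so it is a dominant strategy.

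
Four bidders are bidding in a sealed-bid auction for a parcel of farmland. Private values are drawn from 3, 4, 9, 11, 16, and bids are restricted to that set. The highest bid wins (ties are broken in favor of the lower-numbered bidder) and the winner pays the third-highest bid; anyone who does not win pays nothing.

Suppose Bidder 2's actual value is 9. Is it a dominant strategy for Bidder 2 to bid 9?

Consider the case where Bidder 1 bids 3, Bidder 3 bids 3 and Bidder 4 bids 11.
Truthful bid 9: loses, pays 0, utility 0.
Bid 11 instead: wins, pays 3, utility 9 - 3 = 6.
Since 6 > 0, bidding 11 is strictly better here, so truthful bidding is not dominant.

No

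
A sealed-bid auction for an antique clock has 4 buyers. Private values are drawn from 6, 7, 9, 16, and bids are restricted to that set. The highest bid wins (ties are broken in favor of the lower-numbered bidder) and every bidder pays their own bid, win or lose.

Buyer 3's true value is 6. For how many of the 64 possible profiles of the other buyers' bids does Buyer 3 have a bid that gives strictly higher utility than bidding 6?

12

Others bid (6, 6, 6): truth gives -6; bid 7 gives -1 > -6. Violating.
Others bid (6, 6, 7): truth gives -6; bid 7 gives -1 > -6. Violating.
Others bid (6, 6, 9): truth gives -6; bid 9 gives -3 > -6. Violating.
Others bid (6, 7, 6): truth gives -6; bid 9 gives -3 > -6. Violating.
Others bid (6, 6, 16): truth gives -6; no alternative beats it.
Others bid (6, 7, 16): truth gives -6; no alternative beats it.
(Checking all 64 profiles: 12 have a profitable deviation, 52 do not.)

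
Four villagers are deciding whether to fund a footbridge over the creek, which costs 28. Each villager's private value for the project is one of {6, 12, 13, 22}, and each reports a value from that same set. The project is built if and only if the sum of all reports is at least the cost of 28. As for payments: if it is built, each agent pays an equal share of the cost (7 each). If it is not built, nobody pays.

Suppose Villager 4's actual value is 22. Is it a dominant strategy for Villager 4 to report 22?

Yes

Check each profile of the others' reports and compare truth against every alternative report.
Others report (6, 6, 6): truth gives 15, best alternative gives 15.
Others report (6, 6, 12): truth gives 15, best alternative gives 15.
Others report (6, 6, 13): truth gives 15, best alternative gives 15.
Others report (6, 6, 22): truth gives 15, best alternative gives 15.
Others report (6, 12, 6): truth gives 15, best alternative gives 15.
Others report (6, 12, 12): truth gives 15, best alternative gives 15.
(Remaining 58 profiles checked similarly; truth is weakly best in each.)
In every case the truthful report is at least as good as any alternative, so it is a dominant strategy.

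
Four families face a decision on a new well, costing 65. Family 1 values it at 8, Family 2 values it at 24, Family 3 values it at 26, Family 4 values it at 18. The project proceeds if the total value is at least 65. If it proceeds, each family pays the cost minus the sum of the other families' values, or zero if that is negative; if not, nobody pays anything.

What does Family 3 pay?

15

Total value 76 ≥ cost 65, so the project is built.
The other families' values sum to 50.
Cost minus that sum is 65 - 50 = 15.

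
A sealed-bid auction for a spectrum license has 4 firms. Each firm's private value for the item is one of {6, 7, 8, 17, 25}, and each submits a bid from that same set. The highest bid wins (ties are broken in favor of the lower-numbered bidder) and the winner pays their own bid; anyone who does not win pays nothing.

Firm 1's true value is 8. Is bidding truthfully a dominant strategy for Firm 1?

Consider the case where Firm 2 bids 6, Firm 3 bids 6 and Firm 4 bids 6.
Truthful bid 8: wins, pays 8, utility 8 - 8 = 0.
Bid 6 instead: wins, pays 6, utility 8 - 6 = 2.
Since 2 > 0, bidding 6 is strictly better here, so truthful bidding is not dominant.

No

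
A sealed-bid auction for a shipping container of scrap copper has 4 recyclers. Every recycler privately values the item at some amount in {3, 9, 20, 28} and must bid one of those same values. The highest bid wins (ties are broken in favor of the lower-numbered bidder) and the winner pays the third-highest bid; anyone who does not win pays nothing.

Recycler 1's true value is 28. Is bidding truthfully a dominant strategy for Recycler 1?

Yes

Check each profile of the others' bids and compare truth against every alternative bid.
Others bid (3, 3, 28): truth gives 25, best alternative gives 0.
Others bid (3, 28, 3): truth gives 25, best alternative gives 0.
Others bid (28, 3, 3): truth gives 25, best alternative gives 0.
Others bid (3, 9, 28): truth gives 19, best alternative gives 0.
Others bid (3, 28, 9): truth gives 19, best alternative gives 0.
Others bid (9, 3, 28): truth gives 19, best alternative gives 0.
(Remaining 58 profiles checked similarly; truth is weakly best in each.)
In every case the truthful bid is at least as good as any alternative, so it is a dominant strategy.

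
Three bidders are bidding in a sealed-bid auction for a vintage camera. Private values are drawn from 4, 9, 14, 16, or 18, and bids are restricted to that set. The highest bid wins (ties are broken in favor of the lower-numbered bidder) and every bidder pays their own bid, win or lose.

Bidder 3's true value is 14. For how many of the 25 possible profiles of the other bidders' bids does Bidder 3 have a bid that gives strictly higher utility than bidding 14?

Others bid (4, 4): truth gives 0; bid 9 gives 5 > 0. Violating.
Others bid (4, 14): truth gives -14; bid 16 gives -2 > -14. Violating.
Others bid (4, 16): truth gives -14; bid 4 gives -4 > -14. Violating.
Others bid (4, 18): truth gives -14; bid 4 gives -4 > -14. Violating.
Others bid (4, 9): truth gives 0; no alternative beats it.
Others bid (9, 4): truth gives 0; no alternative beats it.
(Checking all 25 profiles: 22 have a profitable deviation, 3 do not.)

22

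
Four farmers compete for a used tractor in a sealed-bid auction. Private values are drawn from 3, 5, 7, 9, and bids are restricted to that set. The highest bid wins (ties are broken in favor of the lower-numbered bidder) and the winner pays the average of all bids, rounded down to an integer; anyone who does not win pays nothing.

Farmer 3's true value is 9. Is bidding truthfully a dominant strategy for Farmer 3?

Consider the case where Farmer 1 bids 3, Farmer 2 bids 3 and Farmer 4 bids 3.
Truthful bid 9: wins, pays 4, utility 9 - 4 = 5.
Bid 5 instead: wins, pays 3, utility 9 - 3 = 6.
Since 6 > 5, bidding 5 is strictly better here, so truthful bidding is not dominant.

No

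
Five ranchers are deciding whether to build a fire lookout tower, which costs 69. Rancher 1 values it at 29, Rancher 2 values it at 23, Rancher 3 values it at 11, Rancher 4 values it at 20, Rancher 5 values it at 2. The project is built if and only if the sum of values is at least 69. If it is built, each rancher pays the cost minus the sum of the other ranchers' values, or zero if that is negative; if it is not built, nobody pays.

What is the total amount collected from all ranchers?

24

Total value 85 ≥ cost 69, so it is built.
Rancher 1: others sum to 56; max(0, 69 - 56) = 13.
Rancher 2: others sum to 62; max(0, 69 - 62) = 7.
Rancher 3: others sum to 74; max(0, 69 - 74) = 0.
Rancher 4: others sum to 65; max(0, 69 - 65) = 4.
Rancher 5: others sum to 83; max(0, 69 - 83) = 0.
Total collected = 13 + 7 + 0 + 4 + 0 = 24.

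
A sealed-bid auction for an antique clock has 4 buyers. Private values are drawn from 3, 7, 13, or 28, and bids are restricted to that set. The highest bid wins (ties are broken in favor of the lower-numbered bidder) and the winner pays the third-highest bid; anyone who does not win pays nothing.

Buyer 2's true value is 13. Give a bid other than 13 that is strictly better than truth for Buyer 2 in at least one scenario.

28

Suppose Buyer 1 bids 3, Buyer 3 bids 3 and Buyer 4 bids 28.
Bid 13: loses, pays 0, utility 0.
Bid 28: wins, pays 3, utility 13 - 3 = 10.
So bidding 28 beats truth here (10 > 0).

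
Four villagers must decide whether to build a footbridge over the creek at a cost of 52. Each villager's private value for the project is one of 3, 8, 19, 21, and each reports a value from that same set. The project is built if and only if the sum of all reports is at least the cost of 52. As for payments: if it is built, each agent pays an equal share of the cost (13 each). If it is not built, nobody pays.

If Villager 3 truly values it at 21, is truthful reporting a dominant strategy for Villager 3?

Check each profile of the others' reports and compare truth against every alternative report.
Others report (3, 8, 21): truth gives 8, best alternative gives 0.
Others report (3, 21, 8): truth gives 8, best alternative gives 0.
Others report (8, 3, 21): truth gives 8, best alternative gives 0.
Others report (8, 21, 3): truth gives 8, best alternative gives 0.
Others report (21, 3, 8): truth gives 8, best alternative gives 0.
Others report (21, 8, 3): truth gives 8, best alternative gives 0.
(Remaining 58 profiles checked similarly; truth is weakly best in each.)
In every case the truthful report is at least as good as any alternative, so it is a dominant strategy.

Yes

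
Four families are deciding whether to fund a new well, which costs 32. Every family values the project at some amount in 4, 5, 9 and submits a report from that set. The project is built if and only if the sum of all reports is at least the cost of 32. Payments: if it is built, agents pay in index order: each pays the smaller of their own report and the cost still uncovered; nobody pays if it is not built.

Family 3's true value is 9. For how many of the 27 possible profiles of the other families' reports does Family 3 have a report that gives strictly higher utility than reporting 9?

Others report (9, 9, 9): truth gives 0; report 5 gives 4 > 0. Violating.
Others report (4, 4, 4): truth gives 0; no alternative beats it.
Others report (4, 4, 5): truth gives 0; no alternative beats it.
(Checking all 27 profiles: 1 has a profitable deviation, 26 do not.)

1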